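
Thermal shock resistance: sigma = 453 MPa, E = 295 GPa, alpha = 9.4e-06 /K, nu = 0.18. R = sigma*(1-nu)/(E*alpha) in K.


R = 453*(1-0.18)/(295*1000*9.4e-06) = 134 K

134


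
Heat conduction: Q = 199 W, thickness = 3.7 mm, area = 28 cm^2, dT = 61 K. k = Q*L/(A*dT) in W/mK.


k = 199*3.7/1000/(28/10000*61) = 4.31 W/mK

4.31


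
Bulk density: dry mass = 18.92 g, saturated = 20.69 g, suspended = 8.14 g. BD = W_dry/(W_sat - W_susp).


BD = 18.92 / (20.69 - 8.14) = 18.92 / 12.55 = 1.508 g/cm^3

1.508


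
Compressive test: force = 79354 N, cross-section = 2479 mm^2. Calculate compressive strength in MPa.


CS = 79354 / 2479 = 32.0 MPa

32.0


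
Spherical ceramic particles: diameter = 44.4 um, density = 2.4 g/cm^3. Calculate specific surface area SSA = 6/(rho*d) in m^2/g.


SSA = 6 / (2.4 * 44.4) = 0.056 m^2/g

0.056


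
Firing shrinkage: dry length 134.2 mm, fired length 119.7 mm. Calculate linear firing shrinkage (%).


FS = (134.2 - 119.7) / 134.2 * 100 = 10.8%

10.8


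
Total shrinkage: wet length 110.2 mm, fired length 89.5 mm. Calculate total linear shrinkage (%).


TS = (110.2 - 89.5) / 110.2 * 100 = 18.78%

18.78


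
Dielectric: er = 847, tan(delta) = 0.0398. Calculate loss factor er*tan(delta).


Loss = 847 * 0.0398 = 33.711

33.711


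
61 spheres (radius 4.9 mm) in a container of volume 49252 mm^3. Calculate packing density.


V_sphere = 4/3*pi*4.9^3 = 492.807 mm^3
Total V = 61*492.807 = 30061.227 mm^3
PD = 30061.227 / 49252 = 0.61

0.61


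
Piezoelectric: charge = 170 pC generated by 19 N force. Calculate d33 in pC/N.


d33 = 170 / 19 = 8.9 pC/N

8.9


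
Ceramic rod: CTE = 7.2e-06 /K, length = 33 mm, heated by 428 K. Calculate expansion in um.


dL = 7.2e-06 * 33 * 428 * 1000 = 101.693 um

101.693


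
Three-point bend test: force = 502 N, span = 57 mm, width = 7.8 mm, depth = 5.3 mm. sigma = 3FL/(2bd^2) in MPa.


sigma = 3*502*57/(2*7.8*5.3^2) = 195.9 MPa

195.9


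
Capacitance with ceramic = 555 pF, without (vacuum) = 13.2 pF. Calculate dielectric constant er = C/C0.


er = 555 / 13.2 = 42.05

42.05


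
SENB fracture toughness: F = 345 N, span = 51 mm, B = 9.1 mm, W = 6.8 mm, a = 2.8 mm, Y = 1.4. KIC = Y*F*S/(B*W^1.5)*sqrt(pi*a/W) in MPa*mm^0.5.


KIC = 1.4*345*51/(9.1*6.8^1.5)*sqrt(pi*2.8/6.8) = 173.62

173.62


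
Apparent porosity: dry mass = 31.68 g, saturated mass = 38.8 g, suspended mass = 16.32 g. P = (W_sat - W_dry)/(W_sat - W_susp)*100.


P = (38.8 - 31.68) / (38.8 - 16.32) * 100 = 7.12 / 22.48 * 100 = 31.7%

31.7


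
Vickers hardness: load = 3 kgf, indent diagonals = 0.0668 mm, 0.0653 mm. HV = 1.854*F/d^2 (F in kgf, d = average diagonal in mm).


d_avg = (0.0668+0.0653)/2 = 0.06605 mm
HV = 1.854*3/0.06605^2 = 1275

1275


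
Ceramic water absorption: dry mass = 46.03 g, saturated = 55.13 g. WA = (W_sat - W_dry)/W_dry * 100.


WA = (55.13 - 46.03) / 46.03 * 100 = 19.77%

19.77


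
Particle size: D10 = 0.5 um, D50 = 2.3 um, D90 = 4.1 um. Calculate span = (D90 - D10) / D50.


Span = (4.1 - 0.5) / 2.3 = 3.6 / 2.3 = 1.565

1.565


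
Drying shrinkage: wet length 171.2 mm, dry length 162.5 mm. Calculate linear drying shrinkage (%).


DS = (171.2 - 162.5) / 171.2 * 100 = 5.08%

5.08


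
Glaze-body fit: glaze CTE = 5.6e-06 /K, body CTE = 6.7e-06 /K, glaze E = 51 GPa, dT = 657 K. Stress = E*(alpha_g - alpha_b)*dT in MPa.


Stress = 51*1000*(5.6e-06 - 6.7e-06)*657 = -36.9 MPa

-36.9


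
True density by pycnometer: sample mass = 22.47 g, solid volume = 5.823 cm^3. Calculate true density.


TD = 22.47 / 5.823 = 3.859 g/cm^3

3.859


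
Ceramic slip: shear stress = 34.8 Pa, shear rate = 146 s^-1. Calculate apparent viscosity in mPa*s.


eta = tau/gamma * 1000 = 34.8/146 * 1000 = 238.4 mPa*s

238.4


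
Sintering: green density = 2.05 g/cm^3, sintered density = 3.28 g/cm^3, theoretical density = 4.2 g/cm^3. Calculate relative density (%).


Relative = 3.28 / 4.2 * 100 = 78.1%

78.1


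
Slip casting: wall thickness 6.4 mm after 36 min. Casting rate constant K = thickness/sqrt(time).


K = 6.4 / sqrt(36) = 6.4 / 6.0 = 1.067 mm/min^0.5

1.067


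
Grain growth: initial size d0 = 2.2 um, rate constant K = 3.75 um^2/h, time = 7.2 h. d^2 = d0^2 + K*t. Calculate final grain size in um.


d^2 = 2.2^2 + 3.75*7.2 = 31.84
d = sqrt(31.84) = 5.64 um

5.64


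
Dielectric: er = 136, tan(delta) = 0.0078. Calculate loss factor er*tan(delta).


Loss = 136 * 0.0078 = 1.061

1.061


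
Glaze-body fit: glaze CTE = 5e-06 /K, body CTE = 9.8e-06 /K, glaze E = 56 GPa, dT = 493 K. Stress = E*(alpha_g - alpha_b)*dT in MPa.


Stress = 56*1000*(5e-06 - 9.8e-06)*493 = -132.5 MPa

-132.5


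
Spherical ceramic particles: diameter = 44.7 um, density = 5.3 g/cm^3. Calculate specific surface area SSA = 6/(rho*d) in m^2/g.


SSA = 6 / (5.3 * 44.7) = 0.025 m^2/g

0.025


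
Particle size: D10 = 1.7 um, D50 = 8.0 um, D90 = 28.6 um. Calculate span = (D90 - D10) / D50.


Span = (28.6 - 1.7) / 8.0 = 26.9 / 8.0 = 3.363

3.363


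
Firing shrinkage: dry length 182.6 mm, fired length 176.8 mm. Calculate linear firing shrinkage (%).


FS = (182.6 - 176.8) / 182.6 * 100 = 3.18%

3.18


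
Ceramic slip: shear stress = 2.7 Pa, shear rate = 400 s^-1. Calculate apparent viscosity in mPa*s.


eta = tau/gamma * 1000 = 2.7/400 * 1000 = 6.8 mPa*s

6.8


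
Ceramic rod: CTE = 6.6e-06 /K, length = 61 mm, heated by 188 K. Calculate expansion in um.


dL = 6.6e-06 * 61 * 188 * 1000 = 75.689 um

75.689


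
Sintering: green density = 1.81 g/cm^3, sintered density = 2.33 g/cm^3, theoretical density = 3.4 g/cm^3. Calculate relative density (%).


Relative = 2.33 / 3.4 * 100 = 68.5%

68.5


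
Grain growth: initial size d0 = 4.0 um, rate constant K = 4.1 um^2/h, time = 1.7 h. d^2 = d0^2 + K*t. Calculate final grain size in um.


d^2 = 4.0^2 + 4.1*1.7 = 22.97
d = sqrt(22.97) = 4.79 um

4.79


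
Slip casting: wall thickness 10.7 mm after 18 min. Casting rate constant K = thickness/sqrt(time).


K = 10.7 / sqrt(18) = 10.7 / 4.2426 = 2.522 mm/min^0.5

2.522


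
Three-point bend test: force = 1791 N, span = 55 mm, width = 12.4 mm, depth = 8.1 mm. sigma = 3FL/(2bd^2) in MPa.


sigma = 3*1791*55/(2*12.4*8.1^2) = 181.6 MPa

181.6


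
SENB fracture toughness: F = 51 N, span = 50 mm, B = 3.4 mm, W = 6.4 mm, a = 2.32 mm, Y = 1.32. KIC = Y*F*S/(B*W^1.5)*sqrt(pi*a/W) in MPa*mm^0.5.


KIC = 1.32*51*50/(3.4*6.4^1.5)*sqrt(pi*2.32/6.4) = 65.25

65.25


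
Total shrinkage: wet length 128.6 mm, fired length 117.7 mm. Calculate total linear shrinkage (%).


TS = (128.6 - 117.7) / 128.6 * 100 = 8.48%

8.48


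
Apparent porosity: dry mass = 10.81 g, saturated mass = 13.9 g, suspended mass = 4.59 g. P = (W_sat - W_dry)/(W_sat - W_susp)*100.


P = (13.9 - 10.81) / (13.9 - 4.59) * 100 = 3.09 / 9.31 * 100 = 33.2%

33.2


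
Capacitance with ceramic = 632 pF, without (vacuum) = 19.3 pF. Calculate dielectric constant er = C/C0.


er = 632 / 19.3 = 32.75

32.75


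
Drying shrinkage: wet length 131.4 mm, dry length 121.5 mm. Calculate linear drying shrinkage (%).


DS = (131.4 - 121.5) / 131.4 * 100 = 7.53%

7.53


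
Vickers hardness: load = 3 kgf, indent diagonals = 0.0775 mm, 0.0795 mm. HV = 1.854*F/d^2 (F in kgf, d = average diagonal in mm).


d_avg = (0.0775+0.0795)/2 = 0.0785 mm
HV = 1.854*3/0.0785^2 = 903

903


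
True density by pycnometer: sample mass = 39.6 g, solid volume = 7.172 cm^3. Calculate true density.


TD = 39.6 / 7.172 = 5.521 g/cm^3

5.521


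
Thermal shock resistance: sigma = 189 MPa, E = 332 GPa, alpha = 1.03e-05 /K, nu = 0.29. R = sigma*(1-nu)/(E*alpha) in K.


R = 189*(1-0.29)/(332*1000*1.03e-05) = 39 K

39


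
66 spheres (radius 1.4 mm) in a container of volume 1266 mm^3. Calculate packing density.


V_sphere = 4/3*pi*1.4^3 = 11.494 mm^3
Total V = 66*11.494 = 758.604 mm^3
PD = 758.604 / 1266 = 0.599

0.599


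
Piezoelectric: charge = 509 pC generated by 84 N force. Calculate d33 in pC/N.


d33 = 509 / 84 = 6.1 pC/N

6.1


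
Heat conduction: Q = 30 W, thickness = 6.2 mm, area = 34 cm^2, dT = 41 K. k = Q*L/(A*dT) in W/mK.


k = 30*6.2/1000/(34/10000*41) = 1.33 W/mK

1.33


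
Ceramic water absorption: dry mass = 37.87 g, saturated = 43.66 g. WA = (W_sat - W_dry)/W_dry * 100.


WA = (43.66 - 37.87) / 37.87 * 100 = 15.29%

15.29


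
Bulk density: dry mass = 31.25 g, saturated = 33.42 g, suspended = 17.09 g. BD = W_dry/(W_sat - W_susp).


BD = 31.25 / (33.42 - 17.09) = 31.25 / 16.33 = 1.914 g/cm^3

1.914


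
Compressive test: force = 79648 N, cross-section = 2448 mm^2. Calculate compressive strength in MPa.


CS = 79648 / 2448 = 32.5 MPa

32.5


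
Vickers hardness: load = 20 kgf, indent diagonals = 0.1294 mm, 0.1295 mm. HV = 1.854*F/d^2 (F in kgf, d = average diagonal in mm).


d_avg = (0.1294+0.1295)/2 = 0.12945 mm
HV = 1.854*20/0.12945^2 = 2213

2213


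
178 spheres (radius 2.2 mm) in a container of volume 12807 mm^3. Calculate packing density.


V_sphere = 4/3*pi*2.2^3 = 44.6022 mm^3
Total V = 178*44.6022 = 7939.1916 mm^3
PD = 7939.1916 / 12807 = 0.62

0.62


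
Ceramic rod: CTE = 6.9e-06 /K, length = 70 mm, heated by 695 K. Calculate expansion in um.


dL = 6.9e-06 * 70 * 695 * 1000 = 335.685 um

335.685


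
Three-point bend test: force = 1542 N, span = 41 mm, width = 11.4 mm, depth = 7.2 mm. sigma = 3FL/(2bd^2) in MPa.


sigma = 3*1542*41/(2*11.4*7.2^2) = 160.5 MPa

160.5


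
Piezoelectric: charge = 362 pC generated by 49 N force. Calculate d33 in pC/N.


d33 = 362 / 49 = 7.4 pC/N

7.4


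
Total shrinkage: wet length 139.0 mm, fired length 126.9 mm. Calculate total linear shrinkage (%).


TS = (139.0 - 126.9) / 139.0 * 100 = 8.71%

8.71


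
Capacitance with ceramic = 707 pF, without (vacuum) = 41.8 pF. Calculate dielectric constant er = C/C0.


er = 707 / 41.8 = 16.91

16.91


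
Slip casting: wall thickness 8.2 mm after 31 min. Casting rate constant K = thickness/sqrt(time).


K = 8.2 / sqrt(31) = 8.2 / 5.5678 = 1.473 mm/min^0.5

1.473


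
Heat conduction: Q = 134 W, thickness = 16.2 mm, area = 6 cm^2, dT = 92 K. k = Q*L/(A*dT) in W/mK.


k = 134*16.2/1000/(6/10000*92) = 39.33 W/mK

39.33


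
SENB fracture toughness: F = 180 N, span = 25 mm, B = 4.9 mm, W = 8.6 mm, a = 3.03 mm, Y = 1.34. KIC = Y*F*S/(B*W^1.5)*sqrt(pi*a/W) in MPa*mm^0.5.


KIC = 1.34*180*25/(4.9*8.6^1.5)*sqrt(pi*3.03/8.6) = 51.34

51.34


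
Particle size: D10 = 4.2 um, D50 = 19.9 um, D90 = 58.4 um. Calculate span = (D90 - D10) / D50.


Span = (58.4 - 4.2) / 19.9 = 54.2 / 19.9 = 2.724

2.724


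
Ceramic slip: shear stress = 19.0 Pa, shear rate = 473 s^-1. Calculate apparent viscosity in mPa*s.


eta = tau/gamma * 1000 = 19.0/473 * 1000 = 40.2 mPa*s

40.2


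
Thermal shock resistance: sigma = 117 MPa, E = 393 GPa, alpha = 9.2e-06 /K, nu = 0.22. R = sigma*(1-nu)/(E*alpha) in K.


R = 117*(1-0.22)/(393*1000*9.2e-06) = 25 K

25


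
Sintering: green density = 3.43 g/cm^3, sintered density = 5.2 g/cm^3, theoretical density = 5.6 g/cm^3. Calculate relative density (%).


Relative = 5.2 / 5.6 * 100 = 92.9%

92.9


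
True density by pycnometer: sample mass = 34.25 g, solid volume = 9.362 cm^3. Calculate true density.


TD = 34.25 / 9.362 = 3.658 g/cm^3

3.658


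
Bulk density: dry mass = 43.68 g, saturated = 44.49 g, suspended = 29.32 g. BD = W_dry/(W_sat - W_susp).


BD = 43.68 / (44.49 - 29.32) = 43.68 / 15.17 = 2.879 g/cm^3

2.879


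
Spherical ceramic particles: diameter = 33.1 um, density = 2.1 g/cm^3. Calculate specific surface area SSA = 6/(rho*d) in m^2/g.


SSA = 6 / (2.1 * 33.1) = 0.086 m^2/g

0.086


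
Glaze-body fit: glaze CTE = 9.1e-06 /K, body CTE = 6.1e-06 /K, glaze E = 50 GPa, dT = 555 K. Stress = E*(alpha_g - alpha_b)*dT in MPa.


Stress = 50*1000*(9.1e-06 - 6.1e-06)*555 = 83.3 MPa

83.3


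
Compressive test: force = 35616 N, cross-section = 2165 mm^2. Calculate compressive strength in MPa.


CS = 35616 / 2165 = 16.5 MPa

16.5


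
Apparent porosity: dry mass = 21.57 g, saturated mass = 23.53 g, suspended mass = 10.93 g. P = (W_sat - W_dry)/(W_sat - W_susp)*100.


P = (23.53 - 21.57) / (23.53 - 10.93) * 100 = 1.96 / 12.6 * 100 = 15.6%

15.6


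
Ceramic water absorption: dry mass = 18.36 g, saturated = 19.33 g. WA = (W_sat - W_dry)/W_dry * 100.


WA = (19.33 - 18.36) / 18.36 * 100 = 5.28%

5.28


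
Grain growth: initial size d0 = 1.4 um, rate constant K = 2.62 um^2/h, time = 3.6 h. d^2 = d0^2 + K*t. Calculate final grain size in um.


d^2 = 1.4^2 + 2.62*3.6 = 11.392
d = sqrt(11.392) = 3.38 um

3.38


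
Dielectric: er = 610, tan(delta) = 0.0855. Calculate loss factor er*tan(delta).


Loss = 610 * 0.0855 = 52.155

52.155


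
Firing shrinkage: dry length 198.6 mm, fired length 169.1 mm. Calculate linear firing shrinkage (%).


FS = (198.6 - 169.1) / 198.6 * 100 = 14.85%

14.85


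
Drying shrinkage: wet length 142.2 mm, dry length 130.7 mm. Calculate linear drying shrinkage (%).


DS = (142.2 - 130.7) / 142.2 * 100 = 8.09%

8.09


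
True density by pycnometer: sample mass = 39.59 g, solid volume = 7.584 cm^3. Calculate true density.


TD = 39.59 / 7.584 = 5.22 g/cm^3

5.22


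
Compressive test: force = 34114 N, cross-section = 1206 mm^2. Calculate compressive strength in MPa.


CS = 34114 / 1206 = 28.3 MPa

28.3


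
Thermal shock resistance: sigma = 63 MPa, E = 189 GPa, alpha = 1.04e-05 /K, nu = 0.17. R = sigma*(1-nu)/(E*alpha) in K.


R = 63*(1-0.17)/(189*1000*1.04e-05) = 27 K

27


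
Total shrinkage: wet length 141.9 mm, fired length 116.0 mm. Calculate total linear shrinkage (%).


TS = (141.9 - 116.0) / 141.9 * 100 = 18.25%

18.25


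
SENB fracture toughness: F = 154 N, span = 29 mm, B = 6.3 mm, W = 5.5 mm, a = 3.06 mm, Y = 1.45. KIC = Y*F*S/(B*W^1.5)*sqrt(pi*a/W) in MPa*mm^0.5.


KIC = 1.45*154*29/(6.3*5.5^1.5)*sqrt(pi*3.06/5.5) = 105.36

105.36


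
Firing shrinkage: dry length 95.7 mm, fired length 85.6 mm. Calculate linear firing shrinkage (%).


FS = (95.7 - 85.6) / 95.7 * 100 = 10.55%

10.55


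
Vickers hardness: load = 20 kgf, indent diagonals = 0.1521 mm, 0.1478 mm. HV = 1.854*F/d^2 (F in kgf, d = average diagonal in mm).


d_avg = (0.1521+0.1478)/2 = 0.14995 mm
HV = 1.854*20/0.14995^2 = 1649

1649


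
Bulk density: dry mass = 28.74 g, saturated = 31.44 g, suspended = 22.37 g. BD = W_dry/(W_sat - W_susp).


BD = 28.74 / (31.44 - 22.37) = 28.74 / 9.07 = 3.169 g/cm^3

3.169


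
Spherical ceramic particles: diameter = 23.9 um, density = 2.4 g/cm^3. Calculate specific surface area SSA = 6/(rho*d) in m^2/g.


SSA = 6 / (2.4 * 23.9) = 0.105 m^2/g

0.105


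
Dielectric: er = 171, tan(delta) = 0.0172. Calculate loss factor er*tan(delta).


Loss = 171 * 0.0172 = 2.941

2.941


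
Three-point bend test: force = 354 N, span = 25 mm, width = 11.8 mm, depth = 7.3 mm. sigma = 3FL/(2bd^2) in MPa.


sigma = 3*354*25/(2*11.8*7.3^2) = 21.1 MPa

21.1


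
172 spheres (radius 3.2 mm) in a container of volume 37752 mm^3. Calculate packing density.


V_sphere = 4/3*pi*3.2^3 = 137.2583 mm^3
Total V = 172*137.2583 = 23608.4276 mm^3
PD = 23608.4276 / 37752 = 0.625

0.625


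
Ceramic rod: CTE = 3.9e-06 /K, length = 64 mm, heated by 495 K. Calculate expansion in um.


dL = 3.9e-06 * 64 * 495 * 1000 = 123.552 um

123.552


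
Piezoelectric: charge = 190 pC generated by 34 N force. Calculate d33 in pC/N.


d33 = 190 / 34 = 5.6 pC/N

5.6


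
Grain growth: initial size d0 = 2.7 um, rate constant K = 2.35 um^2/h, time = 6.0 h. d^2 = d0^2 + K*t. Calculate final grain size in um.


d^2 = 2.7^2 + 2.35*6.0 = 21.39
d = sqrt(21.39) = 4.62 um

4.62


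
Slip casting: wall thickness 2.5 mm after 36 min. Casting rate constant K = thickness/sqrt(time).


K = 2.5 / sqrt(36) = 2.5 / 6.0 = 0.417 mm/min^0.5

0.417


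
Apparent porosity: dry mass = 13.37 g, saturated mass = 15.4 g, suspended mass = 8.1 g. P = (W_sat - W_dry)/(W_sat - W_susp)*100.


P = (15.4 - 13.37) / (15.4 - 8.1) * 100 = 2.03 / 7.3 * 100 = 27.8%

27.8


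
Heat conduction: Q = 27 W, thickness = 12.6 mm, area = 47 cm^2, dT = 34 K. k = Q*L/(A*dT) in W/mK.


k = 27*12.6/1000/(47/10000*34) = 2.13 W/mK

2.13


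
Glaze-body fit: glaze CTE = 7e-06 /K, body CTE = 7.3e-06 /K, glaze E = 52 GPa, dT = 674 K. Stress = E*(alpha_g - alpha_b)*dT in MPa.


Stress = 52*1000*(7e-06 - 7.3e-06)*674 = -10.5 MPa

-10.5


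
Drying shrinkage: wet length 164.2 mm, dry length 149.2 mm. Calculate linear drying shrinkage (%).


DS = (164.2 - 149.2) / 164.2 * 100 = 9.14%

9.14


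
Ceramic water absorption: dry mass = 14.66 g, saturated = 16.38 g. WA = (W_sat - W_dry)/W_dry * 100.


WA = (16.38 - 14.66) / 14.66 * 100 = 11.73%

11.73


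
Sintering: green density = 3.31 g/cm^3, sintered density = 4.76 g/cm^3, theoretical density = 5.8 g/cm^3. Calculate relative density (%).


Relative = 4.76 / 5.8 * 100 = 82.1%

82.1


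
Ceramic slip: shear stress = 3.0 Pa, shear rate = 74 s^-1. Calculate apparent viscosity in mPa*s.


eta = tau/gamma * 1000 = 3.0/74 * 1000 = 40.5 mPa*s

40.5


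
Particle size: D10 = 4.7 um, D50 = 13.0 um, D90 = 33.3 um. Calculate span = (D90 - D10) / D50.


Span = (33.3 - 4.7) / 13.0 = 28.6 / 13.0 = 2.2

2.2


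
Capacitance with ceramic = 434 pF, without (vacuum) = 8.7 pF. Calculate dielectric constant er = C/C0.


er = 434 / 8.7 = 49.89

49.89


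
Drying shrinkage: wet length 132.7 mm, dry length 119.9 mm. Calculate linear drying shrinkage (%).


DS = (132.7 - 119.9) / 132.7 * 100 = 9.65%

9.65


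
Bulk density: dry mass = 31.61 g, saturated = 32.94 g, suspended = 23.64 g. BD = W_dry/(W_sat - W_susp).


BD = 31.61 / (32.94 - 23.64) = 31.61 / 9.3 = 3.399 g/cm^3

3.399


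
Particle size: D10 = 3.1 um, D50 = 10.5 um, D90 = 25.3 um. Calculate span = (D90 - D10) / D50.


Span = (25.3 - 3.1) / 10.5 = 22.2 / 10.5 = 2.114

2.114


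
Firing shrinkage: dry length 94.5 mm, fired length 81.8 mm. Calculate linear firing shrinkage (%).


FS = (94.5 - 81.8) / 94.5 * 100 = 13.44%

13.44


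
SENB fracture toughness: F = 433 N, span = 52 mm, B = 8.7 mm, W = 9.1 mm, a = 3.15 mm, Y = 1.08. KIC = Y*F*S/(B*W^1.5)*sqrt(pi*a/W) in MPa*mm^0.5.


KIC = 1.08*433*52/(8.7*9.1^1.5)*sqrt(pi*3.15/9.1) = 106.18

106.18


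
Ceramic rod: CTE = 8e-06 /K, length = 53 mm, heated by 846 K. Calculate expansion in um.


dL = 8e-06 * 53 * 846 * 1000 = 358.704 um

358.704


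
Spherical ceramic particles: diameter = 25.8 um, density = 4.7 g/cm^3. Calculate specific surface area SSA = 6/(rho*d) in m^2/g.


SSA = 6 / (4.7 * 25.8) = 0.049 m^2/g

0.049


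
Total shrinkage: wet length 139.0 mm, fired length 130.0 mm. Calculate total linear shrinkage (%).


TS = (139.0 - 130.0) / 139.0 * 100 = 6.47%

6.47


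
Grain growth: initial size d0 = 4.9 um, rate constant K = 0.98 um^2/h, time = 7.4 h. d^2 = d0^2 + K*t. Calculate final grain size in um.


d^2 = 4.9^2 + 0.98*7.4 = 31.262
d = sqrt(31.262) = 5.59 um

5.59


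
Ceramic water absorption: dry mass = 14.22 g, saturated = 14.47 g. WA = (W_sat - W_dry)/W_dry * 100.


WA = (14.47 - 14.22) / 14.22 * 100 = 1.76%

1.76


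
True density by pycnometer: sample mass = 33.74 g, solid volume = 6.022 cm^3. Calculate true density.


TD = 33.74 / 6.022 = 5.603 g/cm^3

5.603


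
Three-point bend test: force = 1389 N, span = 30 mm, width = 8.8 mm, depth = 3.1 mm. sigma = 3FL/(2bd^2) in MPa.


sigma = 3*1389*30/(2*8.8*3.1^2) = 739.1 MPa

739.1


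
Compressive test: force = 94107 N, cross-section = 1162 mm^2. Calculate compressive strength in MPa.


CS = 94107 / 1162 = 81.0 MPa

81.0


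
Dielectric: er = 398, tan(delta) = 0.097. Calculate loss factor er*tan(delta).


Loss = 398 * 0.097 = 38.606

38.606


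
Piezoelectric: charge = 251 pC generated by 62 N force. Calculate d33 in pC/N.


d33 = 251 / 62 = 4.0 pC/N

4.0


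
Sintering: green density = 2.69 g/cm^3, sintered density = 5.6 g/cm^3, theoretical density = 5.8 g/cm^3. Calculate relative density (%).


Relative = 5.6 / 5.8 * 100 = 96.6%

96.6


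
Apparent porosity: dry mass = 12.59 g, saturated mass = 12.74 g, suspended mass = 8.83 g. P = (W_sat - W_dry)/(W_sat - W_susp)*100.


P = (12.74 - 12.59) / (12.74 - 8.83) * 100 = 0.15 / 3.91 * 100 = 3.8%

3.8


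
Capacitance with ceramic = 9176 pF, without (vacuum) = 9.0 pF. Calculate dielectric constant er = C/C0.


er = 9176 / 9.0 = 1019.56

1019.56


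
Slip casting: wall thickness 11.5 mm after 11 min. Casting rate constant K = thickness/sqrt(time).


K = 11.5 / sqrt(11) = 11.5 / 3.3166 = 3.467 mm/min^0.5

3.467


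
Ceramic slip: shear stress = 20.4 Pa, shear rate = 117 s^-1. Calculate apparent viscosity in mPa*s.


eta = tau/gamma * 1000 = 20.4/117 * 1000 = 174.4 mPa*s

174.4


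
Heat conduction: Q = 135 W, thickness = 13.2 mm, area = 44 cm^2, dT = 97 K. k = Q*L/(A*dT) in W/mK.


k = 135*13.2/1000/(44/10000*97) = 4.18 W/mK

4.18


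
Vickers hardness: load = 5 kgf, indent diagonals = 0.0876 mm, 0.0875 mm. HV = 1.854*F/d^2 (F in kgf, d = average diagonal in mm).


d_avg = (0.0876+0.0875)/2 = 0.08755 mm
HV = 1.854*5/0.08755^2 = 1209

1209


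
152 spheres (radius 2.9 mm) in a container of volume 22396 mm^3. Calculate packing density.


V_sphere = 4/3*pi*2.9^3 = 102.1604 mm^3
Total V = 152*102.1604 = 15528.3808 mm^3
PD = 15528.3808 / 22396 = 0.693

0.693


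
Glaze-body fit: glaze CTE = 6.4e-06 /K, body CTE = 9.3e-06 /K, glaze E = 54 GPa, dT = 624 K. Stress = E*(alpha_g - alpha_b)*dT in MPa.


Stress = 54*1000*(6.4e-06 - 9.3e-06)*624 = -97.7 MPa

-97.7


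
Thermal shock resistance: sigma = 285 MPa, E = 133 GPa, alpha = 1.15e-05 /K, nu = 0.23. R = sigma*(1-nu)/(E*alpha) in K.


R = 285*(1-0.23)/(133*1000*1.15e-05) = 143 K

143


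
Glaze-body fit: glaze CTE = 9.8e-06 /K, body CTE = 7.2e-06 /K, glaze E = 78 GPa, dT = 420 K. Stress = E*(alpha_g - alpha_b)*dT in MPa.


Stress = 78*1000*(9.8e-06 - 7.2e-06)*420 = 85.2 MPa

85.2


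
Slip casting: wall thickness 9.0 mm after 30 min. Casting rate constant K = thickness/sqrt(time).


K = 9.0 / sqrt(30) = 9.0 / 5.4772 = 1.643 mm/min^0.5

1.643


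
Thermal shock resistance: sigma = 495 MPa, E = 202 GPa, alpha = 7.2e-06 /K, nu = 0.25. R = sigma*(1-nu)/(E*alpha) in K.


R = 495*(1-0.25)/(202*1000*7.2e-06) = 255 K

255


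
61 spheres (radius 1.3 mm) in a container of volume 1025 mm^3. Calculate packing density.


V_sphere = 4/3*pi*1.3^3 = 9.2028 mm^3
Total V = 61*9.2028 = 561.3708 mm^3
PD = 561.3708 / 1025 = 0.548

0.548


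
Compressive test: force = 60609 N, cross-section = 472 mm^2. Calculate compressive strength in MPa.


CS = 60609 / 472 = 128.4 MPa

128.4


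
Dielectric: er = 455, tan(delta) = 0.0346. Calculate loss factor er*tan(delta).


Loss = 455 * 0.0346 = 15.743

15.743


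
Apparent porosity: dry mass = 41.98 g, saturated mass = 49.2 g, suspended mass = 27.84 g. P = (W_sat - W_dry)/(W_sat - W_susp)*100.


P = (49.2 - 41.98) / (49.2 - 27.84) * 100 = 7.22 / 21.36 * 100 = 33.8%

33.8


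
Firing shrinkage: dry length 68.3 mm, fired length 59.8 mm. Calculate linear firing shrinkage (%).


FS = (68.3 - 59.8) / 68.3 * 100 = 12.45%

12.45


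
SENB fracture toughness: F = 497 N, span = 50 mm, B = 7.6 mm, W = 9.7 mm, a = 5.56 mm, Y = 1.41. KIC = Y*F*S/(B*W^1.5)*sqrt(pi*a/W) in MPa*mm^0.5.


KIC = 1.41*497*50/(7.6*9.7^1.5)*sqrt(pi*5.56/9.7) = 204.79

204.79


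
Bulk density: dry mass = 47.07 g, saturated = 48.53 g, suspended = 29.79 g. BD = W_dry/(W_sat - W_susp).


BD = 47.07 / (48.53 - 29.79) = 47.07 / 18.74 = 2.512 g/cm^3

2.512


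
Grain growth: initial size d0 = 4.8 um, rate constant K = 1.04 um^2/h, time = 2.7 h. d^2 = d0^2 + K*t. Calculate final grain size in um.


d^2 = 4.8^2 + 1.04*2.7 = 25.848
d = sqrt(25.848) = 5.08 um

5.08


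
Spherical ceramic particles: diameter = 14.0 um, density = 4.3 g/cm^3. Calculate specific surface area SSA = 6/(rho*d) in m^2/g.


SSA = 6 / (4.3 * 14.0) = 0.1 m^2/g

0.1


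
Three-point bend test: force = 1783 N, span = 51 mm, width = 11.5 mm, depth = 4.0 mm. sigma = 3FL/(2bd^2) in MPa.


sigma = 3*1783*51/(2*11.5*4.0^2) = 741.3 MPa

741.3


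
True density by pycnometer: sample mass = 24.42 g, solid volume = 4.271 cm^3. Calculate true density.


TD = 24.42 / 4.271 = 5.718 g/cm^3

5.718


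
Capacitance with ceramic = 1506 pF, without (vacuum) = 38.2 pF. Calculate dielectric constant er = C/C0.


er = 1506 / 38.2 = 39.42

39.42


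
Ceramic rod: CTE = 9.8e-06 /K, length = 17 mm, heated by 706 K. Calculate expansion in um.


dL = 9.8e-06 * 17 * 706 * 1000 = 117.62 um

117.62


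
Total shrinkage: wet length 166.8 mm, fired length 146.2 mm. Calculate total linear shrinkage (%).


TS = (166.8 - 146.2) / 166.8 * 100 = 12.35%

12.35


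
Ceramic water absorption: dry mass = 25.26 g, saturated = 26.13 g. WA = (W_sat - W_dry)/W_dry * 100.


WA = (26.13 - 25.26) / 25.26 * 100 = 3.44%

3.44


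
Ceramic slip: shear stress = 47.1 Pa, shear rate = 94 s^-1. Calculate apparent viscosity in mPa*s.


eta = tau/gamma * 1000 = 47.1/94 * 1000 = 501.1 mPa*s

501.1


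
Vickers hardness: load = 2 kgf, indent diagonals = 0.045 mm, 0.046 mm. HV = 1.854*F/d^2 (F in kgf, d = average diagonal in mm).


d_avg = (0.045+0.046)/2 = 0.0455 mm
HV = 1.854*2/0.0455^2 = 1791

1791


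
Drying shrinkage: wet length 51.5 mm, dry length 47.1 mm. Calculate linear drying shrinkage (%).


DS = (51.5 - 47.1) / 51.5 * 100 = 8.54%

8.54


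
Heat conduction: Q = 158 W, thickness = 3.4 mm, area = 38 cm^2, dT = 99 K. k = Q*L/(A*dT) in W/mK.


k = 158*3.4/1000/(38/10000*99) = 1.43 W/mK

1.43


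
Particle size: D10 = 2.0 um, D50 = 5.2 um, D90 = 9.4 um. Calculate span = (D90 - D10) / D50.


Span = (9.4 - 2.0) / 5.2 = 7.4 / 5.2 = 1.423

1.423


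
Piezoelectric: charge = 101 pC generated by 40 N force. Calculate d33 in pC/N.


d33 = 101 / 40 = 2.5 pC/N

2.5


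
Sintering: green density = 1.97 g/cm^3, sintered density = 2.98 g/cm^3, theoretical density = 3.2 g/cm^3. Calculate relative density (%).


Relative = 2.98 / 3.2 * 100 = 93.1%

93.1


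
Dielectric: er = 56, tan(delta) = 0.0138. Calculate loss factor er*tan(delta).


Loss = 56 * 0.0138 = 0.773

0.773


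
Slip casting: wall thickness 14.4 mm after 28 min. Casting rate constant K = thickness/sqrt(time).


K = 14.4 / sqrt(28) = 14.4 / 5.2915 = 2.721 mm/min^0.5

2.721


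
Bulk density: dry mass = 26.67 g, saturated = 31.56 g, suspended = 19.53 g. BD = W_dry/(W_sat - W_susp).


BD = 26.67 / (31.56 - 19.53) = 26.67 / 12.03 = 2.217 g/cm^3

2.217


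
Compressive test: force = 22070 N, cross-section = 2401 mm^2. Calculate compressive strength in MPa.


CS = 22070 / 2401 = 9.2 MPa

9.2


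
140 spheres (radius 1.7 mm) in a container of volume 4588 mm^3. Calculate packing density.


V_sphere = 4/3*pi*1.7^3 = 20.5795 mm^3
Total V = 140*20.5795 = 2881.13 mm^3
PD = 2881.13 / 4588 = 0.628

0.628


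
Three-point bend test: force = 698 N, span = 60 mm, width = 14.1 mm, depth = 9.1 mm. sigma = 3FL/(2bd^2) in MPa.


sigma = 3*698*60/(2*14.1*9.1^2) = 53.8 MPa

53.8


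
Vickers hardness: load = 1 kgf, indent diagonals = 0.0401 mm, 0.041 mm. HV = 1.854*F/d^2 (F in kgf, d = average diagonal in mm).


d_avg = (0.0401+0.041)/2 = 0.04055 mm
HV = 1.854*1/0.04055^2 = 1128

1128


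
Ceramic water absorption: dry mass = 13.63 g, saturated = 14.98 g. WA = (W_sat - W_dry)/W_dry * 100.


WA = (14.98 - 13.63) / 13.63 * 100 = 9.9%

9.9


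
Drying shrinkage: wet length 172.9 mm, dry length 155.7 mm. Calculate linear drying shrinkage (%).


DS = (172.9 - 155.7) / 172.9 * 100 = 9.95%

9.95


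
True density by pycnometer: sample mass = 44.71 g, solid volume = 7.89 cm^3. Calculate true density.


TD = 44.71 / 7.89 = 5.667 g/cm^3

5.667


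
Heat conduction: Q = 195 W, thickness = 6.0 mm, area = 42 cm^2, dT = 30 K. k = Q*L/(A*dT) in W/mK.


k = 195*6.0/1000/(42/10000*30) = 9.29 W/mK

9.29


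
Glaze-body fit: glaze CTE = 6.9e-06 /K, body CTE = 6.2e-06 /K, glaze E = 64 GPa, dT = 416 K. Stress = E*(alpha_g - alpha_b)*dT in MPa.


Stress = 64*1000*(6.9e-06 - 6.2e-06)*416 = 18.6 MPa

18.6


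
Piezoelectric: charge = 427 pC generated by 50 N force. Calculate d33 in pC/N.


d33 = 427 / 50 = 8.5 pC/N

8.5


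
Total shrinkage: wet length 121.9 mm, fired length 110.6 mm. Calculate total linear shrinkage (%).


TS = (121.9 - 110.6) / 121.9 * 100 = 9.27%

9.27


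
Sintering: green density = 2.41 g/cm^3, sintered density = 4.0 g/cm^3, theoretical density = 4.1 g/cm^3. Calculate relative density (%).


Relative = 4.0 / 4.1 * 100 = 97.6%

97.6


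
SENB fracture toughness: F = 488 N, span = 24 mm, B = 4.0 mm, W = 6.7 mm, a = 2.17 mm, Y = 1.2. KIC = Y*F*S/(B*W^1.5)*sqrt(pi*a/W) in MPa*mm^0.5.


KIC = 1.2*488*24/(4.0*6.7^1.5)*sqrt(pi*2.17/6.7) = 204.37

204.37


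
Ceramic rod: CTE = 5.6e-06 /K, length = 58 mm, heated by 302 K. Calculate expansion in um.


dL = 5.6e-06 * 58 * 302 * 1000 = 98.09 um

98.09


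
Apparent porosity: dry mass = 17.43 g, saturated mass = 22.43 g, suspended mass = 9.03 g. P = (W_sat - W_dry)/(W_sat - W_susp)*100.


P = (22.43 - 17.43) / (22.43 - 9.03) * 100 = 5.0 / 13.4 * 100 = 37.3%

37.3


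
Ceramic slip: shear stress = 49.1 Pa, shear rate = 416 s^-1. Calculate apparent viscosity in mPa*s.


eta = tau/gamma * 1000 = 49.1/416 * 1000 = 118.0 mPa*s

118.0


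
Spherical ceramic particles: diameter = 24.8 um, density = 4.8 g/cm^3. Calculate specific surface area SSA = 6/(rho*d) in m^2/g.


SSA = 6 / (4.8 * 24.8) = 0.05 m^2/g

0.05


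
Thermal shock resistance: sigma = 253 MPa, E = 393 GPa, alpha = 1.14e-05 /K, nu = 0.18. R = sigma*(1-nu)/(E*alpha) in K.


R = 253*(1-0.18)/(393*1000*1.14e-05) = 46 K

46


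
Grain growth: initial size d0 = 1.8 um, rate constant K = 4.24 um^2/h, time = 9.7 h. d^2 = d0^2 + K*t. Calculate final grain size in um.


d^2 = 1.8^2 + 4.24*9.7 = 44.368
d = sqrt(44.368) = 6.66 um

6.66


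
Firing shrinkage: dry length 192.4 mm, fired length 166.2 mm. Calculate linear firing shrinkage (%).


FS = (192.4 - 166.2) / 192.4 * 100 = 13.62%

13.62


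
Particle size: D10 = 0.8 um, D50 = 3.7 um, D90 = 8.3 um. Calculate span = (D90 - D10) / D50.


Span = (8.3 - 0.8) / 3.7 = 7.5 / 3.7 = 2.027

2.027


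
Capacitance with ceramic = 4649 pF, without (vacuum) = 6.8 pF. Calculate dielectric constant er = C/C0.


er = 4649 / 6.8 = 683.68

683.68


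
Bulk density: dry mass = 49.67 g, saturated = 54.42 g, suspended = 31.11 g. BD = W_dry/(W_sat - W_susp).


BD = 49.67 / (54.42 - 31.11) = 49.67 / 23.31 = 2.131 g/cm^3

2.131


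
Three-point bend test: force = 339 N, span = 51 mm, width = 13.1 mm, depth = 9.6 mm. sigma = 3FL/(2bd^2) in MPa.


sigma = 3*339*51/(2*13.1*9.6^2) = 21.5 MPa

21.5


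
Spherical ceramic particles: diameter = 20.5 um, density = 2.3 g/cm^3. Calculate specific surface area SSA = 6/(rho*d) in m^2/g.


SSA = 6 / (2.3 * 20.5) = 0.127 m^2/g

0.127


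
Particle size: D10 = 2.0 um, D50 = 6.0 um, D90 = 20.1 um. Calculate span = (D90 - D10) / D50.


Span = (20.1 - 2.0) / 6.0 = 18.1 / 6.0 = 3.017

3.017


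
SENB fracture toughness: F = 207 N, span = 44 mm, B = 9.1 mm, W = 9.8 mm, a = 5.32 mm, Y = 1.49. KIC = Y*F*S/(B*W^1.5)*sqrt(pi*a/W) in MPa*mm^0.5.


KIC = 1.49*207*44/(9.1*9.8^1.5)*sqrt(pi*5.32/9.8) = 63.48

63.48


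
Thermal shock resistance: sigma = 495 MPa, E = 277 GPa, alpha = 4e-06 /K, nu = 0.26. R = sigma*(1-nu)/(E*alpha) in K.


R = 495*(1-0.26)/(277*1000*4e-06) = 331 K

331


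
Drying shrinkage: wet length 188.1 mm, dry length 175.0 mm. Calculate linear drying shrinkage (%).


DS = (188.1 - 175.0) / 188.1 * 100 = 6.96%

6.96


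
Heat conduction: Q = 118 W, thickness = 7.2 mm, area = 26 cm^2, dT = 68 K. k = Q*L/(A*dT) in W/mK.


k = 118*7.2/1000/(26/10000*68) = 4.81 W/mK

4.81


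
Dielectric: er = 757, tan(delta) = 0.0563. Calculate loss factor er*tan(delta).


Loss = 757 * 0.0563 = 42.619

42.619


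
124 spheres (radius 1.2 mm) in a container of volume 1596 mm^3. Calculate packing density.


V_sphere = 4/3*pi*1.2^3 = 7.2382 mm^3
Total V = 124*7.2382 = 897.5368 mm^3
PD = 897.5368 / 1596 = 0.562

0.562


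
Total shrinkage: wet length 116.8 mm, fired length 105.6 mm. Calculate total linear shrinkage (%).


TS = (116.8 - 105.6) / 116.8 * 100 = 9.59%

9.59


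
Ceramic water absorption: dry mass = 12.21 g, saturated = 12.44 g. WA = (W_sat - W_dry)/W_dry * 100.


WA = (12.44 - 12.21) / 12.21 * 100 = 1.88%

1.88


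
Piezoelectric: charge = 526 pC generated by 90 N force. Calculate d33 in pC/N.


d33 = 526 / 90 = 5.8 pC/N

5.8


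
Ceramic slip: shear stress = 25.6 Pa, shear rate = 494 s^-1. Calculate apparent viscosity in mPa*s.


eta = tau/gamma * 1000 = 25.6/494 * 1000 = 51.8 mPa*s

51.8


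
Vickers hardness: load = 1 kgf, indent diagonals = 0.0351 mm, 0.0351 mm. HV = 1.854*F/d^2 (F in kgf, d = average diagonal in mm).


d_avg = (0.0351+0.0351)/2 = 0.0351 mm
HV = 1.854*1/0.0351^2 = 1505

1505


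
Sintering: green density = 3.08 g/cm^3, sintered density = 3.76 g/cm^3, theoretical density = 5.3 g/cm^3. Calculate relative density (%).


Relative = 3.76 / 5.3 * 100 = 70.9%

70.9


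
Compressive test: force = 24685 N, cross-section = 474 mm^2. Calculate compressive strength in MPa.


CS = 24685 / 474 = 52.1 MPa

52.1


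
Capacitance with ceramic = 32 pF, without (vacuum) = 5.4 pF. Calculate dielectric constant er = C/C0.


er = 32 / 5.4 = 5.93

5.93


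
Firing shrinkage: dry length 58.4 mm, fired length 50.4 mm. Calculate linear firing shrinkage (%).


FS = (58.4 - 50.4) / 58.4 * 100 = 13.7%

13.7


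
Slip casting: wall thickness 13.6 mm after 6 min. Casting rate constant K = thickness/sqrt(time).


K = 13.6 / sqrt(6) = 13.6 / 2.4495 = 5.552 mm/min^0.5

5.552


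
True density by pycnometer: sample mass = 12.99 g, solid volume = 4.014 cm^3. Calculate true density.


TD = 12.99 / 4.014 = 3.236 g/cm^3

3.236


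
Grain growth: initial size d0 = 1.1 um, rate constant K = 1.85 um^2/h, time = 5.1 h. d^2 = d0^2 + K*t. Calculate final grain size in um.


d^2 = 1.1^2 + 1.85*5.1 = 10.645
d = sqrt(10.645) = 3.26 um

3.26


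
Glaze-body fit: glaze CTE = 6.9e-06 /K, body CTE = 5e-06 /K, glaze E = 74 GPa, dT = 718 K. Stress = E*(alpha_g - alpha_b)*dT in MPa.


Stress = 74*1000*(6.9e-06 - 5e-06)*718 = 101.0 MPa

101.0


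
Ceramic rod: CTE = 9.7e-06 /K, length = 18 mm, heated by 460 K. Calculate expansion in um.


dL = 9.7e-06 * 18 * 460 * 1000 = 80.316 um

80.316


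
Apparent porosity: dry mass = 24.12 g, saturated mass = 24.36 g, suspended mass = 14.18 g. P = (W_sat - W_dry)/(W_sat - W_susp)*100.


P = (24.36 - 24.12) / (24.36 - 14.18) * 100 = 0.24 / 10.18 * 100 = 2.4%

2.4


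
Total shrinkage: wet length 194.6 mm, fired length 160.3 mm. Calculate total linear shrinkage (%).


TS = (194.6 - 160.3) / 194.6 * 100 = 17.63%

17.63


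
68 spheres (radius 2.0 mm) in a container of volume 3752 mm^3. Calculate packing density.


V_sphere = 4/3*pi*2.0^3 = 33.5103 mm^3
Total V = 68*33.5103 = 2278.7004 mm^3
PD = 2278.7004 / 3752 = 0.607

0.607


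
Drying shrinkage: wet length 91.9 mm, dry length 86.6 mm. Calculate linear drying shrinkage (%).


DS = (91.9 - 86.6) / 91.9 * 100 = 5.77%

5.77


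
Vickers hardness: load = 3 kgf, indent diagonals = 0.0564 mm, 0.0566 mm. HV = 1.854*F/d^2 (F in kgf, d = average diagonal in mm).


d_avg = (0.0564+0.0566)/2 = 0.0565 mm
HV = 1.854*3/0.0565^2 = 1742

1742


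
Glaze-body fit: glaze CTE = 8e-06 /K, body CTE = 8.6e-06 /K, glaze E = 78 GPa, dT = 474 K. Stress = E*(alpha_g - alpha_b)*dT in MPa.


Stress = 78*1000*(8e-06 - 8.6e-06)*474 = -22.2 MPa

-22.2


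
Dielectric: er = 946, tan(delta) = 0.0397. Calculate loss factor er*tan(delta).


Loss = 946 * 0.0397 = 37.556

37.556


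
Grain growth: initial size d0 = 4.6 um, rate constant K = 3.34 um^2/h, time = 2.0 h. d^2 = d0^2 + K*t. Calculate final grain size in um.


d^2 = 4.6^2 + 3.34*2.0 = 27.84
d = sqrt(27.84) = 5.28 um

5.28


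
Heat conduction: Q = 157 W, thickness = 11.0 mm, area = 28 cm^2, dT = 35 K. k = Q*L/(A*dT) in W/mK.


k = 157*11.0/1000/(28/10000*35) = 17.62 W/mK

17.62


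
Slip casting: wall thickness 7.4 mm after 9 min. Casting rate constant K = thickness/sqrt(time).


K = 7.4 / sqrt(9) = 7.4 / 3.0 = 2.467 mm/min^0.5

2.467


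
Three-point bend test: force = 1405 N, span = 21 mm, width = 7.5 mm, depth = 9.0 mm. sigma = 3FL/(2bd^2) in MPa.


sigma = 3*1405*21/(2*7.5*9.0^2) = 72.9 MPa

72.9


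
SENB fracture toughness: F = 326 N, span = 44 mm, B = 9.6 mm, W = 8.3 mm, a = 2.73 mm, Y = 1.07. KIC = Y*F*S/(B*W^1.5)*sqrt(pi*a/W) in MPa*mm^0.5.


KIC = 1.07*326*44/(9.6*8.3^1.5)*sqrt(pi*2.73/8.3) = 67.96

67.96


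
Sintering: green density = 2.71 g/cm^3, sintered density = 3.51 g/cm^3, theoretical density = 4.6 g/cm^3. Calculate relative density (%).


Relative = 3.51 / 4.6 * 100 = 76.3%

76.3


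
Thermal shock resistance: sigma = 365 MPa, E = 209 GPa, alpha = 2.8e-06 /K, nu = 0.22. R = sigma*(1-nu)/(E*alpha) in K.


R = 365*(1-0.22)/(209*1000*2.8e-06) = 487 K

487


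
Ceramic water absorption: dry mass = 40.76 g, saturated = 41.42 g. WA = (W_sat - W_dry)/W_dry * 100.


WA = (41.42 - 40.76) / 40.76 * 100 = 1.62%

1.62


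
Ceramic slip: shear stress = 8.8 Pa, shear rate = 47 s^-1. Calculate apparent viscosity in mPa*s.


eta = tau/gamma * 1000 = 8.8/47 * 1000 = 187.2 mPa*s

187.2


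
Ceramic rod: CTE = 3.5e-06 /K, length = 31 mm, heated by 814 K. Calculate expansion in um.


dL = 3.5e-06 * 31 * 814 * 1000 = 88.319 um

88.319


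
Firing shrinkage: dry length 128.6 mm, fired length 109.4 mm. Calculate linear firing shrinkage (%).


FS = (128.6 - 109.4) / 128.6 * 100 = 14.93%

14.93


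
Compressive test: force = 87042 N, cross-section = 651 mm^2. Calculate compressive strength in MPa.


CS = 87042 / 651 = 133.7 MPa

133.7


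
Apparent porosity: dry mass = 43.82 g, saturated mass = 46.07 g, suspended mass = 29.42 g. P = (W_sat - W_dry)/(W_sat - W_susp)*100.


P = (46.07 - 43.82) / (46.07 - 29.42) * 100 = 2.25 / 16.65 * 100 = 13.5%

13.5


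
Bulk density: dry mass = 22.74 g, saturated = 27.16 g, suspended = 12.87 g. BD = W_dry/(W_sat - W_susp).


BD = 22.74 / (27.16 - 12.87) = 22.74 / 14.29 = 1.591 g/cm^3

1.591


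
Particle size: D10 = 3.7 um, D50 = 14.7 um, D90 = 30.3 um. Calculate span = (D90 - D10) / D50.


Span = (30.3 - 3.7) / 14.7 = 26.6 / 14.7 = 1.81

1.81


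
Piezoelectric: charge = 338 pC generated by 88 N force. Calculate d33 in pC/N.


d33 = 338 / 88 = 3.8 pC/N

3.8


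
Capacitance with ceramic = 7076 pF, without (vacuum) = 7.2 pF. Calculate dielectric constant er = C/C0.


er = 7076 / 7.2 = 982.78

982.78


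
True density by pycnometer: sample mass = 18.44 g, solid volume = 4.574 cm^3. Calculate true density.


TD = 18.44 / 4.574 = 4.031 g/cm^3

4.031


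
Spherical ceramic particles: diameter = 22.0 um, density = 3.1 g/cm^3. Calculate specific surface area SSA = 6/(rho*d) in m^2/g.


SSA = 6 / (3.1 * 22.0) = 0.088 m^2/g

0.088
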